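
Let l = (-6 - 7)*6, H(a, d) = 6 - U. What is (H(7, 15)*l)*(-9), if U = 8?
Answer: -1404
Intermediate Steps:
H(a, d) = -2 (H(a, d) = 6 - 1*8 = 6 - 8 = -2)
l = -78 (l = -13*6 = -78)
(H(7, 15)*l)*(-9) = -2*(-78)*(-9) = 156*(-9) = -1404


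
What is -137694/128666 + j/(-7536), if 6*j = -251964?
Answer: 363794835/80802248 ≈ 4.5023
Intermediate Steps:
j = -41994 (j = (⅙)*(-251964) = -41994)
-137694/128666 + j/(-7536) = -137694/128666 - 41994/(-7536) = -137694*1/128666 - 41994*(-1/7536) = -68847/64333 + 6999/1256 = 363794835/80802248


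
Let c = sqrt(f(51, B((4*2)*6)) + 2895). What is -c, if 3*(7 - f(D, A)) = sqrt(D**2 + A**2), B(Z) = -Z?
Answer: -sqrt(2902 - sqrt(545)) ≈ -53.653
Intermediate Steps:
f(D, A) = 7 - sqrt(A**2 + D**2)/3 (f(D, A) = 7 - sqrt(D**2 + A**2)/3 = 7 - sqrt(A**2 + D**2)/3)
c = sqrt(2902 - sqrt(545)) (c = sqrt((7 - sqrt((-4*2*6)**2 + 51**2)/3) + 2895) = sqrt((7 - sqrt((-8*6)**2 + 2601)/3) + 2895) = sqrt((7 - sqrt((-1*48)**2 + 2601)/3) + 2895) = sqrt((7 - sqrt((-48)**2 + 2601)/3) + 2895) = sqrt((7 - sqrt(2304 + 2601)/3) + 2895) = sqrt((7 - sqrt(545)) + 2895) = sqrt(2902 - sqrt(545)) ≈ 53.653)
-c = -sqrt(2902 - sqrt(545))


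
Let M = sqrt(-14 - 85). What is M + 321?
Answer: 321 + 3*I*sqrt(11) ≈ 321.0 + 9.9499*I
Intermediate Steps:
M = 3*I*sqrt(11) (M = sqrt(-99) = 3*I*sqrt(11) ≈ 9.9499*I)
M + 321 = 3*I*sqrt(11) + 321 = 321 + 3*I*sqrt(11)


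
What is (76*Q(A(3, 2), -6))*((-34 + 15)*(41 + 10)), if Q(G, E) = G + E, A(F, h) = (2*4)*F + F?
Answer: -1546524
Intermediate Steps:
A(F, h) = 9*F (A(F, h) = 8*F + F = 9*F)
Q(G, E) = E + G
(76*Q(A(3, 2), -6))*((-34 + 15)*(41 + 10)) = (76*(-6 + 9*3))*((-34 + 15)*(41 + 10)) = (76*(-6 + 27))*(-19*51) = (76*21)*(-969) = 1596*(-969) = -1546524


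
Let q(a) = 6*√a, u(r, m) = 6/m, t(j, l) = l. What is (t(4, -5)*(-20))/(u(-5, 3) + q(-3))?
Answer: 25/14 - 75*I*√3/14 ≈ 1.7857 - 9.2788*I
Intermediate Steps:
(t(4, -5)*(-20))/(u(-5, 3) + q(-3)) = (-5*(-20))/(6/3 + 6*√(-3)) = 100/(6*(⅓) + 6*(I*√3)) = 100/(2 + 6*I*√3)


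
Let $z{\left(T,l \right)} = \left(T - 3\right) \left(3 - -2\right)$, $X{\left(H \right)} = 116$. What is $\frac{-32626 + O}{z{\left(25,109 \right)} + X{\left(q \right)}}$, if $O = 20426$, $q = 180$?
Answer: $- \frac{6100}{113} \approx -53.982$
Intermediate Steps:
$z{\left(T,l \right)} = -15 + 5 T$ ($z{\left(T,l \right)} = \left(-3 + T\right) \left(3 + 2\right) = \left(-3 + T\right) 5 = -15 + 5 T$)
$\frac{-32626 + O}{z{\left(25,109 \right)} + X{\left(q \right)}} = \frac{-32626 + 20426}{\left(-15 + 5 \cdot 25\right) + 116} = - \frac{12200}{\left(-15 + 125\right) + 116} = - \frac{12200}{110 + 116} = - \frac{12200}{226} = \left(-12200\right) \frac{1}{226} = - \frac{6100}{113}$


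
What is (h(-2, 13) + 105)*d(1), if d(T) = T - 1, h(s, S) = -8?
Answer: 0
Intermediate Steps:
d(T) = -1 + T
(h(-2, 13) + 105)*d(1) = (-8 + 105)*(-1 + 1) = 97*0 = 0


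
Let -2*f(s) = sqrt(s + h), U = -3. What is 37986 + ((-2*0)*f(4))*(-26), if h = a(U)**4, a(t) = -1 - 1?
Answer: 37986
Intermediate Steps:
a(t) = -2
h = 16 (h = (-2)**4 = 16)
f(s) = -sqrt(16 + s)/2 (f(s) = -sqrt(s + 16)/2 = -sqrt(16 + s)/2)
37986 + ((-2*0)*f(4))*(-26) = 37986 + ((-2*0)*(-sqrt(16 + 4)/2))*(-26) = 37986 + (0*(-sqrt(5)))*(-26) = 37986 + 0*(-26) = 37986 + 0 = 37986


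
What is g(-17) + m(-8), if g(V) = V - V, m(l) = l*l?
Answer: 64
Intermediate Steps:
m(l) = l**2
g(V) = 0
g(-17) + m(-8) = 0 + (-8)**2 = 0 + 64 = 64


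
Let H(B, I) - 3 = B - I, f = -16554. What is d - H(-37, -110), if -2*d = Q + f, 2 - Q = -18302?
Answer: -951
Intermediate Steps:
H(B, I) = 3 + B - I (H(B, I) = 3 + (B - I) = 3 + B - I)
Q = 18304 (Q = 2 - 1*(-18302) = 2 + 18302 = 18304)
d = -875 (d = -(18304 - 16554)/2 = -½*1750 = -875)
d - H(-37, -110) = -875 - (3 - 37 - 1*(-110)) = -875 - (3 - 37 + 110) = -875 - 1*76 = -875 - 76 = -951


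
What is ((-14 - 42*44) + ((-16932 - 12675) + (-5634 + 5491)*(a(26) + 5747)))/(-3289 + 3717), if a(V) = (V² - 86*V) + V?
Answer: -158482/107 ≈ -1481.1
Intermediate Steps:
a(V) = V² - 85*V
((-14 - 42*44) + ((-16932 - 12675) + (-5634 + 5491)*(a(26) + 5747)))/(-3289 + 3717) = ((-14 - 42*44) + ((-16932 - 12675) + (-5634 + 5491)*(26*(-85 + 26) + 5747)))/(-3289 + 3717) = ((-14 - 1848) + (-29607 - 143*(26*(-59) + 5747)))/428 = (-1862 + (-29607 - 143*(-1534 + 5747)))*(1/428) = (-1862 + (-29607 - 143*4213))*(1/428) = (-1862 + (-29607 - 602459))*(1/428) = (-1862 - 632066)*(1/428) = -633928*1/428 = -158482/107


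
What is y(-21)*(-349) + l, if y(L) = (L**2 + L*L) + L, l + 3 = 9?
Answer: -300483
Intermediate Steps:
l = 6 (l = -3 + 9 = 6)
y(L) = L + 2*L**2 (y(L) = (L**2 + L**2) + L = 2*L**2 + L = L + 2*L**2)
y(-21)*(-349) + l = -21*(1 + 2*(-21))*(-349) + 6 = -21*(1 - 42)*(-349) + 6 = -21*(-41)*(-349) + 6 = 861*(-349) + 6 = -300489 + 6 = -300483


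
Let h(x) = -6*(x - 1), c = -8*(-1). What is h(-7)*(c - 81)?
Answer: -3504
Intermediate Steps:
c = 8
h(x) = 6 - 6*x (h(x) = -6*(-1 + x) = 6 - 6*x)
h(-7)*(c - 81) = (6 - 6*(-7))*(8 - 81) = (6 + 42)*(-73) = 48*(-73) = -3504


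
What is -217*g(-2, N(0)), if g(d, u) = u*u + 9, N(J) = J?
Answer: -1953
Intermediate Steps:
g(d, u) = 9 + u² (g(d, u) = u² + 9 = 9 + u²)
-217*g(-2, N(0)) = -217*(9 + 0²) = -217*(9 + 0) = -217*9 = -1953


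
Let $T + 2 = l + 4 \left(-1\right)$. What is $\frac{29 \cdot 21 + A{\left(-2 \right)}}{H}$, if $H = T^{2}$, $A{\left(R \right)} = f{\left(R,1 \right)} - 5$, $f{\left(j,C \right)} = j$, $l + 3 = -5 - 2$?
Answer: $\frac{301}{128} \approx 2.3516$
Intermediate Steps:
$l = -10$ ($l = -3 - 7 = -10$)
$A{\left(R \right)} = -5 + R$ ($A{\left(R \right)} = R - 5 = -5 + R$)
$T = -16$ ($T = -2 + \left(-10 + 4 \left(-1\right)\right) = -2 - 14 = -16$)
$H = 256$ ($H = \left(-16\right)^{2} = 256$)
$\frac{29 \cdot 21 + A{\left(-2 \right)}}{H} = \frac{29 \cdot 21 - 7}{256} = \left(609 - 7\right) \frac{1}{256} = 602 \cdot \frac{1}{256} = \frac{301}{128}$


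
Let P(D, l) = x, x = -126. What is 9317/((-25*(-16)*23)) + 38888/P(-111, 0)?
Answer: -178297829/579600 ≈ -307.62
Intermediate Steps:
P(D, l) = -126
9317/((-25*(-16)*23)) + 38888/P(-111, 0) = 9317/((-25*(-16)*23)) + 38888/(-126) = 9317/((400*23)) + 38888*(-1/126) = 9317/9200 - 19444/63 = -178297829/579600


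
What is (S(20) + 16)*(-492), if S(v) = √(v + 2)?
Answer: -7872 - 492*√22 ≈ -10180.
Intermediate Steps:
S(v) = √(2 + v)
(S(20) + 16)*(-492) = (√(2 + 20) + 16)*(-492) = (√22 + 16)*(-492) = (16 + √22)*(-492) = -7872 - 492*√22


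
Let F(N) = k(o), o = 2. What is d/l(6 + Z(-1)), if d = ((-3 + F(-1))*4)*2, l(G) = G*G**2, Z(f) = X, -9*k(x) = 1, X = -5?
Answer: -224/9 ≈ -24.889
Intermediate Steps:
k(x) = -1/9 (k(x) = -1/9*1 = -1/9)
F(N) = -1/9
Z(f) = -5
l(G) = G**3
d = -224/9 (d = ((-3 - 1/9)*4)*2 = -28/9*4*2 = -112/9*2 = -224/9 ≈ -24.889)
d/l(6 + Z(-1)) = -224/(9*(6 - 5)**3) = -224/(9*(1**3)) = -224/9/1 = -224/9*1 = -224/9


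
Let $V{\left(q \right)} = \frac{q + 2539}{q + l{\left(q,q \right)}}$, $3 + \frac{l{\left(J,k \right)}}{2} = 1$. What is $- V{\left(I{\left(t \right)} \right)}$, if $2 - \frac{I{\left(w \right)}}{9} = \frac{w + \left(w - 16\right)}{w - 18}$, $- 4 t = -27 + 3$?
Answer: $- \frac{2554}{11} \approx -232.18$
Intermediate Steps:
$l{\left(J,k \right)} = -4$ ($l{\left(J,k \right)} = -6 + 2 \cdot 1 = -6 + 2 = -4$)
$t = 6$ ($t = - \frac{-27 + 3}{4} = \left(- \frac{1}{4}\right) \left(-24\right) = 6$)
$I{\left(w \right)} = 18 - \frac{9 \left(-16 + 2 w\right)}{-18 + w}$ ($I{\left(w \right)} = 18 - 9 \frac{w + \left(w - 16\right)}{w - 18} = 18 - 9 \frac{w + \left(-16 + w\right)}{-18 + w} = 18 - 9 \frac{-16 + 2 w}{-18 + w} = 18 - \frac{9 \left(-16 + 2 w\right)}{-18 + w}$)
$V{\left(q \right)} = \frac{2539 + q}{-4 + q}$ ($V{\left(q \right)} = \frac{q + 2539}{q - 4} = \frac{2539 + q}{-4 + q}$)
$- V{\left(I{\left(t \right)} \right)} = - \frac{2539 - \frac{180}{-18 + 6}}{-4 - \frac{180}{-18 + 6}} = - \frac{2539 - \frac{180}{-12}}{-4 - \frac{180}{-12}} = - \frac{2539 - -15}{-4 - -15} = - \frac{2539 + 15}{-4 + 15} = - \frac{2554}{11}$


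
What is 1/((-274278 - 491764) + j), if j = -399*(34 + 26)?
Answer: -1/789982 ≈ -1.2659e-6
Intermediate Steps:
j = -23940 (j = -399*60 = -23940)
1/((-274278 - 491764) + j) = 1/((-274278 - 491764) - 23940) = 1/(-766042 - 23940) = 1/(-789982) = -1/789982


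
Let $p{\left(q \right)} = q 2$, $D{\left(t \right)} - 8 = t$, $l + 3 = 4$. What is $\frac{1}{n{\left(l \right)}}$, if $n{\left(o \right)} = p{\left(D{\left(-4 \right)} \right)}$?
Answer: $\frac{1}{8} \approx 0.125$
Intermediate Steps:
$l = 1$ ($l = -3 + 4 = 1$)
$D{\left(t \right)} = 8 + t$
$p{\left(q \right)} = 2 q$
$n{\left(o \right)} = 8$ ($n{\left(o \right)} = 2 \left(8 - 4\right) = 2 \cdot 4 = 8$)
$\frac{1}{n{\left(l \right)}} = \frac{1}{8}$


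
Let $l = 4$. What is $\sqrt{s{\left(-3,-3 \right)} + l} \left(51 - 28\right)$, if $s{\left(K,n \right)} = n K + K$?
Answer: $23 \sqrt{10} \approx 72.732$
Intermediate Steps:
$s{\left(K,n \right)} = K + K n$ ($s{\left(K,n \right)} = K n + K = K + K n$)
$\sqrt{s{\left(-3,-3 \right)} + l} \left(51 - 28\right) = \sqrt{- 3 \left(1 - 3\right) + 4} \left(51 - 28\right) = \sqrt{\left(-3\right) \left(-2\right) + 4} \cdot 23 = \sqrt{6 + 4} \cdot 23 = \sqrt{10} \cdot 23 = 23 \sqrt{10}$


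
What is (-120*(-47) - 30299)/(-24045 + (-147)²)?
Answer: 24659/2436 ≈ 10.123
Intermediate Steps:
(-120*(-47) - 30299)/(-24045 + (-147)²) = (5640 - 30299)/(-24045 + 21609) = -24659/(-2436) = -24659*(-1/2436) = 24659/2436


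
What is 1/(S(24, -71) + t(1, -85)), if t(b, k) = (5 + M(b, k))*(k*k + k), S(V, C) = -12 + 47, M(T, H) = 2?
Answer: 1/50015 ≈ 1.9994e-5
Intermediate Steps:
S(V, C) = 35
t(b, k) = 7*k + 7*k² (t(b, k) = (5 + 2)*(k*k + k) = 7*(k² + k) = 7*(k + k²) = 7*k + 7*k²)
1/(S(24, -71) + t(1, -85)) = 1/(35 + 7*(-85)*(1 - 85)) = 1/(35 + 7*(-85)*(-84)) = 1/(35 + 49980) = 1/50015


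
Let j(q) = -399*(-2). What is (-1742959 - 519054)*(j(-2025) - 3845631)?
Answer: 8697062228829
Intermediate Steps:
j(q) = 798
(-1742959 - 519054)*(j(-2025) - 3845631) = (-1742959 - 519054)*(798 - 3845631) = -2262013*(-3844833) = 8697062228829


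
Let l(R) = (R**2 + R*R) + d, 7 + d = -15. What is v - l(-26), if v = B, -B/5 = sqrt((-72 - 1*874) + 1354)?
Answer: -1330 - 10*sqrt(102) ≈ -1431.0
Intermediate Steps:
d = -22 (d = -7 - 15 = -22)
B = -10*sqrt(102) (B = -5*sqrt((-72 - 1*874) + 1354) = -5*sqrt((-72 - 874) + 1354) = -5*sqrt(-946 + 1354) = -10*sqrt(102) ≈ -100.99)
v = -10*sqrt(102) ≈ -100.99
l(R) = -22 + 2*R**2 (l(R) = (R**2 + R*R) - 22 = (R**2 + R**2) - 22 = 2*R**2 - 22 = -22 + 2*R**2)
v - l(-26) = -10*sqrt(102) - (-22 + 2*(-26)**2) = -10*sqrt(102) - (-22 + 2*676) = -10*sqrt(102) - (-22 + 1352) = -10*sqrt(102) - 1*1330 = -10*sqrt(102) - 1330 = -1330 - 10*sqrt(102)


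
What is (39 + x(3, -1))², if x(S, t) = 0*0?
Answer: 1521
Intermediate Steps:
x(S, t) = 0
(39 + x(3, -1))² = (39 + 0)² = 39² = 1521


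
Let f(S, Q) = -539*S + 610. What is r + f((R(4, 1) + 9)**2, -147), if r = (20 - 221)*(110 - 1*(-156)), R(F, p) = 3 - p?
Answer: -118075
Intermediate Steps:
f(S, Q) = 610 - 539*S
r = -53466 (r = -201*(110 + 156) = -201*266 = -53466)
r + f((R(4, 1) + 9)**2, -147) = -53466 + (610 - 539*((3 - 1*1) + 9)**2) = -53466 + (610 - 539*((3 - 1) + 9)**2) = -53466 + (610 - 539*(2 + 9)**2) = -53466 + (610 - 539*11**2) = -53466 + (610 - 539*121) = -53466 + (610 - 65219) = -53466 - 64609 = -118075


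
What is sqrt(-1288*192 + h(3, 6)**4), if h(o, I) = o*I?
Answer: 4*I*sqrt(8895) ≈ 377.25*I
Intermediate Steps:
h(o, I) = I*o
sqrt(-1288*192 + h(3, 6)**4) = sqrt(-1288*192 + (6*3)**4) = sqrt(-247296 + 18**4) = sqrt(-247296 + 104976) = sqrt(-142320) = 4*I*sqrt(8895)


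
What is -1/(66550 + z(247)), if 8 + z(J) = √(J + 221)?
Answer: -33271/2213918648 + 3*√13/2213918648 ≈ -1.5023e-5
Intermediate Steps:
z(J) = -8 + √(221 + J) (z(J) = -8 + √(J + 221) = -8 + √(221 + J))
-1/(66550 + z(247)) = -1/(66550 + (-8 + √(221 + 247))) = -1/(66550 + (-8 + √468)) = -1/(66550 + (-8 + 6*√13)) = -1/(66542 + 6*√13)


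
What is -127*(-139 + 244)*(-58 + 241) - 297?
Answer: -2440602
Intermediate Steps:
-127*(-139 + 244)*(-58 + 241) - 297 = -13335*183 - 297 = -127*19215 - 297 = -2440305 - 297 = -2440602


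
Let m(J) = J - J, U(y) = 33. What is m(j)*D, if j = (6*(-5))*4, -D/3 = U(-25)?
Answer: 0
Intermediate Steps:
D = -99 (D = -3*33 = -99)
j = -120 (j = -30*4 = -120)
m(J) = 0
m(j)*D = 0*(-99) = 0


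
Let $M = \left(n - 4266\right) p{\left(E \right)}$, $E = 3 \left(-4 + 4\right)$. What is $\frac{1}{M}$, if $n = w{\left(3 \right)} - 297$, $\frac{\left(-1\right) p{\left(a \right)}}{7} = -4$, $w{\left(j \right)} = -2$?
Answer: $- \frac{1}{127820} \approx -7.8235 \cdot 10^{-6}$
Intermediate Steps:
$E = 0$ ($E = 3 \cdot 0 = 0$)
$p{\left(a \right)} = 28$ ($p{\left(a \right)} = \left(-7\right) \left(-4\right) = 28$)
$n = -299$ ($n = -2 - 297 = -299$)
$M = -127820$ ($M = \left(-299 - 4266\right) 28 = \left(-4565\right) 28 = -127820$)
$\frac{1}{M} = \frac{1}{-127820} = - \frac{1}{127820}$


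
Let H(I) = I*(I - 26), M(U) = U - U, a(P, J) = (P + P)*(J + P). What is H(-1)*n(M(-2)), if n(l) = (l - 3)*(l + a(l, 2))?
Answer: 0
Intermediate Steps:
a(P, J) = 2*P*(J + P) (a(P, J) = (2*P)*(J + P) = 2*P*(J + P))
M(U) = 0
n(l) = (-3 + l)*(l + 2*l*(2 + l)) (n(l) = (l - 3)*(l + 2*l*(2 + l)) = (-3 + l)*(l + 2*l*(2 + l)))
H(I) = I*(-26 + I)
H(-1)*n(M(-2)) = (-(-26 - 1))*(0*(-15 - 1*0 + 2*0²)) = (-1*(-27))*(0*(-15 + 0 + 2*0)) = 27*(0*(-15 + 0 + 0)) = 27*(0*(-15)) = 27*0 = 0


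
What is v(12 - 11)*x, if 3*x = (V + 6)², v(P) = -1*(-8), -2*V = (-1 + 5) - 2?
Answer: 200/3 ≈ 66.667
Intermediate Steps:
V = -1 (V = -((-1 + 5) - 2)/2 = -(4 - 2)/2 = -½*2 = -1)
v(P) = 8
x = 25/3 (x = (-1 + 6)²/3 = (⅓)*5² = (⅓)*25 = 25/3 ≈ 8.3333)
v(12 - 11)*x = 8*(25/3) = 200/3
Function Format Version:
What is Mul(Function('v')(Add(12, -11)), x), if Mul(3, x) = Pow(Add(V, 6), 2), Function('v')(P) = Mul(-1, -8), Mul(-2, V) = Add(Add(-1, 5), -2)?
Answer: Rational(200, 3) ≈ 66.667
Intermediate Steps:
V = -1 (V = Mul(Rational(-1, 2), Add(Add(-1, 5), -2)) = Mul(Rational(-1, 2), Add(4, -2)) = Mul(Rational(-1, 2), 2) = -1)
Function('v')(P) = 8
x = Rational(25, 3) (x = Mul(Rational(1, 3), Pow(Add(-1, 6), 2)) = Mul(Rational(1, 3), Pow(5, 2)) = Mul(Rational(1, 3), 25) = Rational(25, 3) ≈ 8.3333)
Mul(Function('v')(Add(12, -11)), x) = Mul(8, Rational(25, 3)) = Rational(200, 3)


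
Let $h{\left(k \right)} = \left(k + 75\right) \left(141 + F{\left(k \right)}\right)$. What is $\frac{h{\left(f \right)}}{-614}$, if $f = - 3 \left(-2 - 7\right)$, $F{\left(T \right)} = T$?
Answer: $- \frac{8568}{307} \approx -27.909$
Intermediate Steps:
$f = 27$ ($f = - 3 \left(-2 - 7\right) = \left(-3\right) \left(-9\right) = 27$)
$h{\left(k \right)} = \left(75 + k\right) \left(141 + k\right)$ ($h{\left(k \right)} = \left(k + 75\right) \left(141 + k\right) = \left(75 + k\right) \left(141 + k\right)$)
$\frac{h{\left(f \right)}}{-614} = \frac{10575 + 27^{2} + 216 \cdot 27}{-614} = \left(10575 + 729 + 5832\right) \left(- \frac{1}{614}\right) = 17136 \left(- \frac{1}{614}\right) = - \frac{8568}{307}$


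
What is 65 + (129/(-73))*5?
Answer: 4100/73 ≈ 56.164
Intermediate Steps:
65 + (129/(-73))*5 = 65 + (129*(-1/73))*5 = 65 - 129/73*5 = 65 - 645/73 = 4100/73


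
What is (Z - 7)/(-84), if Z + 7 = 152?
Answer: -23/14 ≈ -1.6429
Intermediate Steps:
Z = 145 (Z = -7 + 152 = 145)
(Z - 7)/(-84) = (145 - 7)/(-84) = -1/84*138 = -23/14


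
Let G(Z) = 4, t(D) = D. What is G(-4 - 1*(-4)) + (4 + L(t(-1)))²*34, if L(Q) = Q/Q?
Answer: 854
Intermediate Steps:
L(Q) = 1
G(-4 - 1*(-4)) + (4 + L(t(-1)))²*34 = 4 + (4 + 1)²*34 = 4 + 5²*34 = 4 + 25*34 = 4 + 850 = 854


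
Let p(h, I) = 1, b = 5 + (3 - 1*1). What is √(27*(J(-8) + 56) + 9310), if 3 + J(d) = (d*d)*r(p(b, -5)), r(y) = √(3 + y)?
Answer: √14197 ≈ 119.15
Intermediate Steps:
b = 7 (b = 5 + (3 - 1) = 5 + 2 = 7)
J(d) = -3 + 2*d² (J(d) = -3 + (d*d)*√(3 + 1) = -3 + d²*√4 = -3 + d²*2 = -3 + 2*d²)
√(27*(J(-8) + 56) + 9310) = √(27*((-3 + 2*(-8)²) + 56) + 9310) = √(27*((-3 + 2*64) + 56) + 9310) = √(27*((-3 + 128) + 56) + 9310) = √(27*(125 + 56) + 9310) = √(27*181 + 9310) = √(4887 + 9310) = √14197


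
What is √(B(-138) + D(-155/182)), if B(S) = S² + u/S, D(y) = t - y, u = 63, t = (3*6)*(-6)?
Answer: 5*√3318148015/2093 ≈ 137.61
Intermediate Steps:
t = -108 (t = 18*(-6) = -108)
D(y) = -108 - y
B(S) = S² + 63/S
√(B(-138) + D(-155/182)) = √((63 + (-138)³)/(-138) + (-108 - (-155)/182)) = √(-(63 - 2628072)/138 + (-108 - (-155)/182)) = √(-1/138*(-2628009) + (-108 - 1*(-155/182))) = √(876003/46 + (-108 + 155/182)) = √(876003/46 - 19501/182) = √(39633875/2093) = 5*√3318148015/2093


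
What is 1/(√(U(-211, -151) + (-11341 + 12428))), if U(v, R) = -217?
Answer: √870/870 ≈ 0.033903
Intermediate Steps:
1/(√(U(-211, -151) + (-11341 + 12428))) = 1/(√(-217 + (-11341 + 12428))) = 1/(√(-217 + 1087)) = 1/(√870) = √870/870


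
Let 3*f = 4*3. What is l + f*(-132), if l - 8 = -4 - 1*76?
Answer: -600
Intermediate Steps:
l = -72 (l = 8 + (-4 - 1*76) = 8 + (-4 - 76) = 8 - 80 = -72)
f = 4 (f = (4*3)/3 = (1/3)*12 = 4)
l + f*(-132) = -72 + 4*(-132) = -72 - 528 = -600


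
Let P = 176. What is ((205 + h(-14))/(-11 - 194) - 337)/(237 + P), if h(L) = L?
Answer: -69276/84665 ≈ -0.81824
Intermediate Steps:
((205 + h(-14))/(-11 - 194) - 337)/(237 + P) = ((205 - 14)/(-11 - 194) - 337)/(237 + 176) = (191/(-205) - 337)/413 = (191*(-1/205) - 337)*(1/413) = (-191/205 - 337)*(1/413) = -69276/205*1/413 = -69276/84665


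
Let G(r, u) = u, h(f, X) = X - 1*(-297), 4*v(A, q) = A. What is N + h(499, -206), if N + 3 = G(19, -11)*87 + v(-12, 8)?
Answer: -872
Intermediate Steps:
v(A, q) = A/4
h(f, X) = 297 + X (h(f, X) = X + 297 = 297 + X)
N = -963 (N = -3 + (-11*87 + (1/4)*(-12)) = -3 + (-957 - 3) = -3 - 960 = -963)
N + h(499, -206) = -963 + (297 - 206) = -963 + 91 = -872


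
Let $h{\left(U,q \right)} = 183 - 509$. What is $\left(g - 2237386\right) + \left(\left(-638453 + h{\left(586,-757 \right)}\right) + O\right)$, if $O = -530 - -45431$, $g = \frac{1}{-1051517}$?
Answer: $- \frac{2977122227489}{1051517} \approx -2.8313 \cdot 10^{6}$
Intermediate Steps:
$g = - \frac{1}{1051517} \approx -9.5101 \cdot 10^{-7}$
$h{\left(U,q \right)} = -326$
$O = 44901$ ($O = -530 + 45431 = 44901$)
$\left(g - 2237386\right) + \left(\left(-638453 + h{\left(586,-757 \right)}\right) + O\right) = \left(- \frac{1}{1051517} - 2237386\right) + \left(\left(-638453 - 326\right) + 44901\right) = - \frac{2352649414563}{1051517} + \left(-638779 + 44901\right) = - \frac{2352649414563}{1051517} - 593878 = - \frac{2977122227489}{1051517}$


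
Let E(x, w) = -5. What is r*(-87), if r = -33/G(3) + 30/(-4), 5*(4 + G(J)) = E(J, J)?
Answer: 783/10 ≈ 78.300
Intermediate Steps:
G(J) = -5 (G(J) = -4 + (⅕)*(-5) = -4 - 1 = -5)
r = -9/10 (r = -33/(-5) + 30/(-4) = -33*(-⅕) + 30*(-¼) = 33/5 - 15/2 = -9/10 ≈ -0.90000)
r*(-87) = -9/10*(-87) = 783/10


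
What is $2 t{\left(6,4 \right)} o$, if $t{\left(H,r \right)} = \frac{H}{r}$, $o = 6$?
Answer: $18$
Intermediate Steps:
$2 t{\left(6,4 \right)} o = 2 \cdot \frac{6}{4} \cdot 6 = 2 \cdot 6 \cdot \frac{1}{4} \cdot 6 = 2 \cdot \frac{3}{2} \cdot 6 = 3 \cdot 6 = 18$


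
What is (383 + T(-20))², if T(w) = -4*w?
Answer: 214369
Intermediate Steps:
(383 + T(-20))² = (383 - 4*(-20))² = (383 + 80)² = 463² = 214369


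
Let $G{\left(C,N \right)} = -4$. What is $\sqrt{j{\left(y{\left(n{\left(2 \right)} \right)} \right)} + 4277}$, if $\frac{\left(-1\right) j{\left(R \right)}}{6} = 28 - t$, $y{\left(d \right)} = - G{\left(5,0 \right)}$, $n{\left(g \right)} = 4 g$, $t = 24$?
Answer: $\sqrt{4253} \approx 65.215$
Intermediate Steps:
$y{\left(d \right)} = 4$ ($y{\left(d \right)} = \left(-1\right) \left(-4\right) = 4$)
$j{\left(R \right)} = -24$ ($j{\left(R \right)} = - 6 \left(28 - 24\right) = \left(-6\right) 4 = -24$)
$\sqrt{j{\left(y{\left(n{\left(2 \right)} \right)} \right)} + 4277} = \sqrt{-24 + 4277} = \sqrt{4253}$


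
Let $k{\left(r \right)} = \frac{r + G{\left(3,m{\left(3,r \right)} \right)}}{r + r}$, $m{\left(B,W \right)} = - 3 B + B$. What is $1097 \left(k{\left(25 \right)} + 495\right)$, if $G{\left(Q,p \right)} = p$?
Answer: $\frac{27171593}{50} \approx 5.4343 \cdot 10^{5}$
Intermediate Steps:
$m{\left(B,W \right)} = - 2 B$
$k{\left(r \right)} = \frac{-6 + r}{2 r}$ ($k{\left(r \right)} = \frac{r - 6}{r + r} = \frac{r - 6}{2 r} = \left(-6 + r\right) \frac{1}{2 r} = \frac{-6 + r}{2 r}$)
$1097 \left(k{\left(25 \right)} + 495\right) = 1097 \left(\frac{-6 + 25}{2 \cdot 25} + 495\right) = 1097 \left(\frac{1}{2} \cdot \frac{1}{25} \cdot 19 + 495\right) = 1097 \left(\frac{19}{50} + 495\right) = 1097 \cdot \frac{24769}{50} = \frac{27171593}{50}$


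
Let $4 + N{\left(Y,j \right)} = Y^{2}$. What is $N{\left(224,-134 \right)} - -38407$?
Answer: $88579$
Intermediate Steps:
$N{\left(Y,j \right)} = -4 + Y^{2}$
$N{\left(224,-134 \right)} - -38407 = \left(-4 + 224^{2}\right) - -38407 = \left(-4 + 50176\right) + 38407 = 50172 + 38407 = 88579$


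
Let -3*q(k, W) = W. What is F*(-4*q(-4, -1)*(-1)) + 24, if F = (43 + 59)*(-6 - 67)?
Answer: -9904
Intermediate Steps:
q(k, W) = -W/3
F = -7446 (F = 102*(-73) = -7446)
F*(-4*q(-4, -1)*(-1)) + 24 = -7446*(-(-4)*(-1)/3)*(-1) + 24 = -7446*(-4*1/3)*(-1) + 24 = -(-9928)*(-1) + 24 = -7446*4/3 + 24 = -9928 + 24 = -9904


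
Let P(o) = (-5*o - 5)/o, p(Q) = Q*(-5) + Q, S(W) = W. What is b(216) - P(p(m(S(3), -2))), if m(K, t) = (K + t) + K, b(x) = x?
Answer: 3531/16 ≈ 220.69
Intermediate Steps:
m(K, t) = t + 2*K
p(Q) = -4*Q (p(Q) = -5*Q + Q = -4*Q)
P(o) = (-5 - 5*o)/o
b(216) - P(p(m(S(3), -2))) = 216 - (-5 - 5*(-1/(4*(-2 + 2*3)))) = 216 - (-5 - 5*(-1/(4*(-2 + 6)))) = 216 - (-5 - 5/((-4*4))) = 216 - (-5 - 5/(-16)) = 216 - (-5 - 5*(-1/16)) = 216 - (-5 + 5/16) = 216 - 1*(-75/16) = 216 + 75/16 = 3531/16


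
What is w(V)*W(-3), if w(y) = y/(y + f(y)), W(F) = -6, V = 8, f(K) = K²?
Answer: -⅔ ≈ -0.66667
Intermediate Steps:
w(y) = y/(y + y²)
w(V)*W(-3) = -6/(1 + 8) = -6/9 = (⅑)*(-6) = -⅔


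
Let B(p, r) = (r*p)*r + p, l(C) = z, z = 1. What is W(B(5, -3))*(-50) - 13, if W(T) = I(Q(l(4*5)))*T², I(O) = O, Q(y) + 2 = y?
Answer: 124987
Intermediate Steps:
l(C) = 1
Q(y) = -2 + y
B(p, r) = p + p*r² (B(p, r) = (p*r)*r + p = p*r² + p = p + p*r²)
W(T) = -T² (W(T) = (-2 + 1)*T² = -T²)
W(B(5, -3))*(-50) - 13 = -(5*(1 + (-3)²))²*(-50) - 13 = -(5*(1 + 9))²*(-50) - 13 = -(5*10)²*(-50) - 13 = -1*50²*(-50) - 13 = -1*2500*(-50) - 13 = -2500*(-50) - 13 = 125000 - 13 = 124987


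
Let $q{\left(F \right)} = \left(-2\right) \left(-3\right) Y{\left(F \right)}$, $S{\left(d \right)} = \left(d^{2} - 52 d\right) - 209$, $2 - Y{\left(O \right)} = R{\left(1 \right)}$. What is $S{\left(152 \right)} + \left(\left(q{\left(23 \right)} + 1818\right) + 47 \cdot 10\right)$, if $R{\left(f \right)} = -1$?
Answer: $17297$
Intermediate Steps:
$Y{\left(O \right)} = 3$ ($Y{\left(O \right)} = 2 - -1 = 2 + 1 = 3$)
$S{\left(d \right)} = -209 + d^{2} - 52 d$
$q{\left(F \right)} = 18$ ($q{\left(F \right)} = \left(-2\right) \left(-3\right) 3 = 6 \cdot 3 = 18$)
$S{\left(152 \right)} + \left(\left(q{\left(23 \right)} + 1818\right) + 47 \cdot 10\right) = \left(-209 + 152^{2} - 7904\right) + \left(\left(18 + 1818\right) + 47 \cdot 10\right) = \left(-209 + 23104 - 7904\right) + \left(1836 + 470\right) = 14991 + 2306 = 17297$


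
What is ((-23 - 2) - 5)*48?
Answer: -1440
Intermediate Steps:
((-23 - 2) - 5)*48 = (-25 - 5)*48 = -30*48 = -1440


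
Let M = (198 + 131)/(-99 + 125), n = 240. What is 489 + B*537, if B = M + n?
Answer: 3540267/26 ≈ 1.3616e+5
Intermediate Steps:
M = 329/26 ≈ 12.654
B = 6569/26 (B = 329/26 + 240 = 6569/26 ≈ 252.65)
489 + B*537 = 489 + (6569/26)*537 = 489 + 3527553/26 = 3540267/26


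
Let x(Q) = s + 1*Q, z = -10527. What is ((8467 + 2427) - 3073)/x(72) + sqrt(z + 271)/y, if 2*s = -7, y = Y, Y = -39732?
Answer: 15642/137 - I*sqrt(641)/9933 ≈ 114.18 - 0.0025489*I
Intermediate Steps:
y = -39732
s = -7/2 (s = (1/2)*(-7) = -7/2 ≈ -3.5000)
x(Q) = -7/2 + Q (x(Q) = -7/2 + 1*Q = -7/2 + Q)
((8467 + 2427) - 3073)/x(72) + sqrt(z + 271)/y = ((8467 + 2427) - 3073)/(-7/2 + 72) + sqrt(-10527 + 271)/(-39732) = (10894 - 3073)/(137/2) + sqrt(-10256)*(-1/39732) = 7821*(2/137) + (4*I*sqrt(641))*(-1/39732) = 15642/137 - I*sqrt(641)/9933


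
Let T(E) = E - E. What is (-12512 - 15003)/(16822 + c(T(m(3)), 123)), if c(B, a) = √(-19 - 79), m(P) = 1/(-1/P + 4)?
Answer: -231428665/141489891 + 192605*I*√2/282979782 ≈ -1.6357 + 0.00096256*I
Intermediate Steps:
m(P) = 1/(4 - 1/P)
T(E) = 0
c(B, a) = 7*I*√2 (c(B, a) = √(-98) = 7*I*√2)
(-12512 - 15003)/(16822 + c(T(m(3)), 123)) = (-12512 - 15003)/(16822 + 7*I*√2) = -27515/(16822 + 7*I*√2)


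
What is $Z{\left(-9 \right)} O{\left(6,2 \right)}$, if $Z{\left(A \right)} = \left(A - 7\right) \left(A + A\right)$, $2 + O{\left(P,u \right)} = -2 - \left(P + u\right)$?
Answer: $-3456$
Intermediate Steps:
$O{\left(P,u \right)} = -4 - P - u$ ($O{\left(P,u \right)} = -2 - \left(2 + P + u\right) = -4 - P - u$)
$Z{\left(A \right)} = 2 A \left(-7 + A\right)$ ($Z{\left(A \right)} = \left(-7 + A\right) 2 A = 2 A \left(-7 + A\right)$)
$Z{\left(-9 \right)} O{\left(6,2 \right)} = 2 \left(-9\right) \left(-7 - 9\right) \left(-4 - 6 - 2\right) = 2 \left(-9\right) \left(-16\right) \left(-4 - 6 - 2\right) = 288 \left(-12\right) = -3456$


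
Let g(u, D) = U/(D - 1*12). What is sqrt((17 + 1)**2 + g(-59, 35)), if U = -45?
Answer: 3*sqrt(18929)/23 ≈ 17.946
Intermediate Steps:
g(u, D) = -45/(-12 + D) (g(u, D) = -45/(D - 1*12) = -45/(D - 12) = -45/(-12 + D))
sqrt((17 + 1)**2 + g(-59, 35)) = sqrt((17 + 1)**2 - 45/(-12 + 35)) = sqrt(18**2 - 45/23) = sqrt(324 - 45*1/23) = sqrt(324 - 45/23) = sqrt(7407/23) = 3*sqrt(18929)/23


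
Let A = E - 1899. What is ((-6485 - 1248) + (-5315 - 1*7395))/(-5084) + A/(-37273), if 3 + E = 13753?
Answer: 701721455/189495932 ≈ 3.7031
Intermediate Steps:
E = 13750 (E = -3 + 13753 = 13750)
A = 11851 (A = 13750 - 1899 = 11851)
((-6485 - 1248) + (-5315 - 1*7395))/(-5084) + A/(-37273) = ((-6485 - 1248) + (-5315 - 1*7395))/(-5084) + 11851/(-37273) = (-7733 + (-5315 - 7395))*(-1/5084) + 11851*(-1/37273) = (-7733 - 12710)*(-1/5084) - 11851/37273 = -20443*(-1/5084) - 11851/37273 = 20443/5084 - 11851/37273 = 701721455/189495932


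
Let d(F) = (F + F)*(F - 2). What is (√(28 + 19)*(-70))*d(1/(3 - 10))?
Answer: -300*√47/7 ≈ -293.81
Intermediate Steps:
d(F) = 2*F*(-2 + F) (d(F) = (2*F)*(-2 + F) = 2*F*(-2 + F))
(√(28 + 19)*(-70))*d(1/(3 - 10)) = (√(28 + 19)*(-70))*(2*(-2 + 1/(3 - 10))/(3 - 10)) = (√47*(-70))*(2*(-2 + 1/(-7))/(-7)) = (-70*√47)*(2*(-⅐)*(-2 - ⅐)) = (-70*√47)*(2*(-⅐)*(-15/7)) = -70*√47*(30/49) = -300*√47/7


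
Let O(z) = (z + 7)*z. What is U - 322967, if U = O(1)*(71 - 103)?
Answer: -323223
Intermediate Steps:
O(z) = z*(7 + z) (O(z) = (7 + z)*z = z*(7 + z))
U = -256 (U = (1*(7 + 1))*(71 - 103) = (1*8)*(-32) = 8*(-32) = -256)
U - 322967 = -256 - 322967 = -323223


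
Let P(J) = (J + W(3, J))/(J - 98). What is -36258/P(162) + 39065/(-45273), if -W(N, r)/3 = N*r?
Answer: 729207719/407457 ≈ 1789.7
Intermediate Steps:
W(N, r) = -3*N*r
P(J) = -8*J/(-98 + J) (P(J) = (J - 3*3*J)/(J - 98) = (J - 9*J)/(-98 + J) = (-8*J)/(-98 + J) = -8*J/(-98 + J))
-36258/P(162) + 39065/(-45273) = -36258/((-8*162/(-98 + 162))) + 39065/(-45273) = -36258/((-8*162/64)) + 39065*(-1/45273) = -36258/((-8*162*1/64)) - 39065/45273 = -36258/(-81/4) - 39065/45273 = -36258*(-4/81) - 39065/45273 = 48344/27 - 39065/45273 = 729207719/407457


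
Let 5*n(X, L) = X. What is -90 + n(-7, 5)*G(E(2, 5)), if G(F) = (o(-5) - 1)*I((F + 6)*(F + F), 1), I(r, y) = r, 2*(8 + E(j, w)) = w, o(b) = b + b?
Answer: -1747/10 ≈ -174.70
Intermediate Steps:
n(X, L) = X/5
o(b) = 2*b
E(j, w) = -8 + w/2
G(F) = -22*F*(6 + F) (G(F) = (2*(-5) - 1)*((F + 6)*(F + F)) = (-10 - 1)*((6 + F)*(2*F)) = -22*F*(6 + F))
-90 + n(-7, 5)*G(E(2, 5)) = -90 + ((1/5)*(-7))*(-22*(-8 + (1/2)*5)*(6 + (-8 + (1/2)*5))) = -90 - (-154)*(-8 + 5/2)*(6 + (-8 + 5/2))/5 = -90 - (-154)*(-11)*(6 - 11/2)/(5*2) = -90 - (-154)*(-11)/(5*2*2) = -90 - 7/5*121/2 = -90 - 847/10 = -1747/10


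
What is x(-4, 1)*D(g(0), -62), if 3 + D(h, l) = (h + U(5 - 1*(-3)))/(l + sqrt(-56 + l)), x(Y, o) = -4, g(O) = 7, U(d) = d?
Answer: 25632/1981 + 30*I*sqrt(118)/1981 ≈ 12.939 + 0.1645*I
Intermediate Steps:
D(h, l) = -3 + (8 + h)/(l + sqrt(-56 + l)) (D(h, l) = -3 + (h + (5 - 1*(-3)))/(l + sqrt(-56 + l)) = -3 + (h + (5 + 3))/(l + sqrt(-56 + l)) = -3 + (h + 8)/(l + sqrt(-56 + l)) = -3 + (8 + h)/(l + sqrt(-56 + l)))
x(-4, 1)*D(g(0), -62) = -4*(8 + 7 - 3*(-62) - 3*sqrt(-56 - 62))/(-62 + sqrt(-56 - 62)) = -4*(8 + 7 + 186 - 3*I*sqrt(118))/(-62 + sqrt(-118)) = -4*(8 + 7 + 186 - 3*I*sqrt(118))/(-62 + I*sqrt(118)) = -4*(201 - 3*I*sqrt(118))/(-62 + I*sqrt(118))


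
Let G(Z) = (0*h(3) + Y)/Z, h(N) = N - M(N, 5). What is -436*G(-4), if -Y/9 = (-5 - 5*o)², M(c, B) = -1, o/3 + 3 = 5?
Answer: -1201725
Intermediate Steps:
o = 6 (o = -9 + 3*5 = -9 + 15 = 6)
h(N) = 1 + N (h(N) = N - 1*(-1) = N + 1 = 1 + N)
Y = -11025 (Y = -9*(-5 - 5*6)² = -9*(-5 - 30)² = -9*(-35)² = -9*1225 = -11025)
G(Z) = -11025/Z (G(Z) = (0*(1 + 3) - 11025)/Z = (0*4 - 11025)/Z = (0 - 11025)/Z = -11025/Z)
-436*G(-4) = -(-4806900)/(-4) = -(-4806900)*(-1)/4 = -436*11025/4 = -1201725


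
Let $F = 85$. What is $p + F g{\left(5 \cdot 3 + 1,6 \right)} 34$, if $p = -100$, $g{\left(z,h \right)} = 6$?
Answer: $17240$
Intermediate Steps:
$p + F g{\left(5 \cdot 3 + 1,6 \right)} 34 = -100 + 85 \cdot 6 \cdot 34 = -100 + 85 \cdot 204 = -100 + 17340 = 17240$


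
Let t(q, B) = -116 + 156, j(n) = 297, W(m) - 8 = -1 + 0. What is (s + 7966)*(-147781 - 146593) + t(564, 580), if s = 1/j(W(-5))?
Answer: -696460317842/297 ≈ -2.3450e+9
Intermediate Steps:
W(m) = 7 (W(m) = 8 + (-1 + 0) = 8 - 1 = 7)
s = 1/297 ≈ 0.0033670
t(q, B) = 40
(s + 7966)*(-147781 - 146593) + t(564, 580) = (1/297 + 7966)*(-147781 - 146593) + 40 = (2365903/297)*(-294374) + 40 = -696460329722/297 + 40 = -696460317842/297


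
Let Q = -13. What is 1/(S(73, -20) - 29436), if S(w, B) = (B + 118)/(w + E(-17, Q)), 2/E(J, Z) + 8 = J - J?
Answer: -291/8565484 ≈ -3.3974e-5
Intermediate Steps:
E(J, Z) = -1/4 (E(J, Z) = 2/(-8 + (J - J)) = 2/(-8 + 0) = 2/(-8) = 2*(-1/8) = -1/4)
S(w, B) = (118 + B)/(-1/4 + w) (S(w, B) = (B + 118)/(w - 1/4) = (118 + B)/(-1/4 + w))
1/(S(73, -20) - 29436) = 1/(4*(118 - 20)/(-1 + 4*73) - 29436) = 1/(4*98/(-1 + 292) - 29436) = 1/(4*98/291 - 29436) = 1/(4*(1/291)*98 - 29436) = 1/(392/291 - 29436) = 1/(-8565484/291) = -291/8565484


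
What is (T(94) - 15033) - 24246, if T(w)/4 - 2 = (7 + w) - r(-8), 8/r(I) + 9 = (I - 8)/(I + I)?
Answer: -38863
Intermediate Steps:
r(I) = 8/(-9 + (-8 + I)/(2*I)) (r(I) = 8/(-9 + (I - 8)/(I + I)) = 8/(-9 + (-8 + I)/((2*I))) = 8/(-9 + (-8 + I)*(1/(2*I))) = 8/(-9 + (-8 + I)/(2*I)))
T(w) = 40 + 4*w (T(w) = 8 + 4*((7 + w) - (-16)*(-8)/(8 + 17*(-8))) = 8 + 4*((7 + w) - (-16)*(-8)/(8 - 136)) = 8 + 4*((7 + w) - (-16)*(-8)/(-128)) = 8 + 4*((7 + w) - (-16)*(-8)*(-1)/128) = 8 + 4*((7 + w) - 1*(-1)) = 8 + 4*((7 + w) + 1) = 8 + 4*(8 + w) = 8 + (32 + 4*w) = 40 + 4*w)
(T(94) - 15033) - 24246 = ((40 + 4*94) - 15033) - 24246 = ((40 + 376) - 15033) - 24246 = (416 - 15033) - 24246 = -14617 - 24246 = -38863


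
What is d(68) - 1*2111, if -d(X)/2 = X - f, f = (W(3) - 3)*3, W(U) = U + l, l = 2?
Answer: -2235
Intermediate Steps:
W(U) = 2 + U (W(U) = U + 2 = 2 + U)
f = 6 (f = ((2 + 3) - 3)*3 = (5 - 3)*3 = 2*3 = 6)
d(X) = 12 - 2*X (d(X) = -2*(X - 1*6) = -2*(X - 6) = -2*(-6 + X) = 12 - 2*X)
d(68) - 1*2111 = (12 - 2*68) - 1*2111 = (12 - 136) - 2111 = -124 - 2111 = -2235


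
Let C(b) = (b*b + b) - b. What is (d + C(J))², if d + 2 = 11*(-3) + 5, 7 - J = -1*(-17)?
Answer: 4900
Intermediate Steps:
J = -10 (J = 7 - (-1)*(-17) = 7 - 1*17 = 7 - 17 = -10)
C(b) = b² (C(b) = (b² + b) - b = (b + b²) - b = b²)
d = -30 (d = -2 + (11*(-3) + 5) = -2 + (-33 + 5) = -2 - 28 = -30)
(d + C(J))² = (-30 + (-10)²)² = (-30 + 100)² = 70² = 4900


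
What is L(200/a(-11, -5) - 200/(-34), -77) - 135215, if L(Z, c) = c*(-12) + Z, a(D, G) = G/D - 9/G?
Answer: -70721507/527 ≈ -1.3420e+5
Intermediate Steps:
a(D, G) = -9/G + G/D
L(Z, c) = Z - 12*c (L(Z, c) = -12*c + Z = Z - 12*c)
L(200/a(-11, -5) - 200/(-34), -77) - 135215 = ((200/(-9/(-5) - 5/(-11)) - 200/(-34)) - 12*(-77)) - 135215 = ((200/(-9*(-1/5) - 5*(-1/11)) - 200*(-1/34)) + 924) - 135215 = ((200/(9/5 + 5/11) + 100/17) + 924) - 135215 = ((200/(124/55) + 100/17) + 924) - 135215 = ((200*(55/124) + 100/17) + 924) - 135215 = ((2750/31 + 100/17) + 924) - 135215 = (49850/527 + 924) - 135215 = 536798/527 - 135215 = -70721507/527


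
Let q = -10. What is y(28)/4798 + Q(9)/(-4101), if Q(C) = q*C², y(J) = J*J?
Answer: 1183594/3279433 ≈ 0.36091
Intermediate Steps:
y(J) = J²
Q(C) = -10*C²
y(28)/4798 + Q(9)/(-4101) = 28²/4798 - 10*9²/(-4101) = 784*(1/4798) - 10*81*(-1/4101) = 392/2399 - 810*(-1/4101) = 392/2399 + 270/1367 = 1183594/3279433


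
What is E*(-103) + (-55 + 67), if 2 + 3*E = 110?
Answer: -3696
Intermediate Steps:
E = 36 (E = -⅔ + (⅓)*110 = -⅔ + 110/3 = 36)
E*(-103) + (-55 + 67) = 36*(-103) + (-55 + 67) = -3708 + 12 = -3696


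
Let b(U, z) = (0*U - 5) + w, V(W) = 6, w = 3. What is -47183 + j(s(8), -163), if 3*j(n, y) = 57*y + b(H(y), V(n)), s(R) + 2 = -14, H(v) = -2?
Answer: -150842/3 ≈ -50281.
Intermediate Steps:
s(R) = -16 (s(R) = -2 - 14 = -16)
b(U, z) = -2 (b(U, z) = (0*U - 5) + 3 = (0 - 5) + 3 = -5 + 3 = -2)
j(n, y) = -⅔ + 19*y (j(n, y) = (57*y - 2)/3 = (-2 + 57*y)/3 = -⅔ + 19*y)
-47183 + j(s(8), -163) = -47183 + (-⅔ + 19*(-163)) = -47183 + (-⅔ - 3097) = -47183 - 9293/3 = -150842/3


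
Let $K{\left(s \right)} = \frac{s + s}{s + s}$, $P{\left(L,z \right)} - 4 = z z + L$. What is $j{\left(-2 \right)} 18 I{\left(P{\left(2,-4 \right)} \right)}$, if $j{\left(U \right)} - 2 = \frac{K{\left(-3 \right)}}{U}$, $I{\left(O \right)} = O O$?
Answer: $13068$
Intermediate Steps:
$P{\left(L,z \right)} = 4 + L + z^{2}$ ($P{\left(L,z \right)} = 4 + \left(z z + L\right) = 4 + \left(z^{2} + L\right) = 4 + \left(L + z^{2}\right) = 4 + L + z^{2}$)
$K{\left(s \right)} = 1$ ($K{\left(s \right)} = \frac{2 s}{2 s} = 2 s \frac{1}{2 s} = 1$)
$I{\left(O \right)} = O^{2}$
$j{\left(U \right)} = 2 + \frac{1}{U}$ ($j{\left(U \right)} = 2 + 1 \frac{1}{U} = 2 + \frac{1}{U}$)
$j{\left(-2 \right)} 18 I{\left(P{\left(2,-4 \right)} \right)} = \left(2 + \frac{1}{-2}\right) 18 \left(4 + 2 + \left(-4\right)^{2}\right)^{2} = \left(2 - \frac{1}{2}\right) 18 \left(4 + 2 + 16\right)^{2} = \frac{3}{2} \cdot 18 \cdot 22^{2} = 27 \cdot 484 = 13068$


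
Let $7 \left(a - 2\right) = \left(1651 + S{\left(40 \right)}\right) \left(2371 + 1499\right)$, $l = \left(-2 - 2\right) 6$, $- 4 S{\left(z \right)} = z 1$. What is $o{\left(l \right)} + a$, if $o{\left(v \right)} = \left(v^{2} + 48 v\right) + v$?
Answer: $\frac{6346484}{7} \approx 9.0664 \cdot 10^{5}$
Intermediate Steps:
$S{\left(z \right)} = - \frac{z}{4}$ ($S{\left(z \right)} = - \frac{z 1}{4} = - \frac{z}{4}$)
$l = -24$ ($l = \left(-4\right) 6 = -24$)
$a = \frac{6350684}{7}$ ($a = 2 + \frac{\left(1651 - 10\right) \left(2371 + 1499\right)}{7} = 2 + \frac{\left(1651 - 10\right) 3870}{7} = 2 + \frac{1641 \cdot 3870}{7} = 2 + \frac{1}{7} \cdot 6350670 = 2 + \frac{6350670}{7} = \frac{6350684}{7} \approx 9.0724 \cdot 10^{5}$)
$o{\left(v \right)} = v^{2} + 49 v$
$o{\left(l \right)} + a = - 24 \left(49 - 24\right) + \frac{6350684}{7} = \left(-24\right) 25 + \frac{6350684}{7} = -600 + \frac{6350684}{7} = \frac{6346484}{7}$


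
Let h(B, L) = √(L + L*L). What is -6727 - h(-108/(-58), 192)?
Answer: -6727 - 8*√579 ≈ -6919.5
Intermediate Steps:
h(B, L) = √(L + L²)
-6727 - h(-108/(-58), 192) = -6727 - √(192*(1 + 192)) = -6727 - √(192*193) = -6727 - √37056 = -6727 - 8*√579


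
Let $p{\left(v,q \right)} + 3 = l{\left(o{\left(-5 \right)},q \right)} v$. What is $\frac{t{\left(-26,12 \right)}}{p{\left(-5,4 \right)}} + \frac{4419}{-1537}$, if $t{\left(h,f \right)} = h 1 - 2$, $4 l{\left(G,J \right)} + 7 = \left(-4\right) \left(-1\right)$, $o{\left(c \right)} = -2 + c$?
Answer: $- \frac{185401}{4611} \approx -40.208$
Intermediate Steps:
$l{\left(G,J \right)} = - \frac{3}{4}$ ($l{\left(G,J \right)} = - \frac{7}{4} + \frac{\left(-4\right) \left(-1\right)}{4} = - \frac{7}{4} + \frac{1}{4} \cdot 4 = - \frac{7}{4} + 1 = - \frac{3}{4}$)
$p{\left(v,q \right)} = -3 - \frac{3 v}{4}$
$t{\left(h,f \right)} = -2 + h$ ($t{\left(h,f \right)} = h - 2 = -2 + h$)
$\frac{t{\left(-26,12 \right)}}{p{\left(-5,4 \right)}} + \frac{4419}{-1537} = \frac{-2 - 26}{-3 - - \frac{15}{4}} + \frac{4419}{-1537} = - \frac{28}{-3 + \frac{15}{4}} + 4419 \left(- \frac{1}{1537}\right) = - \frac{28}{\frac{3}{4}} - \frac{4419}{1537} = \left(-28\right) \frac{4}{3} - \frac{4419}{1537} = - \frac{112}{3} - \frac{4419}{1537} = - \frac{185401}{4611}$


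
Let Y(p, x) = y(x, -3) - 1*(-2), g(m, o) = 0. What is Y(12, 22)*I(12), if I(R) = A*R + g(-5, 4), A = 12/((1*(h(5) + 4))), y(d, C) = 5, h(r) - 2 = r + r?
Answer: 63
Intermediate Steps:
h(r) = 2 + 2*r (h(r) = 2 + (r + r) = 2 + 2*r)
Y(p, x) = 7 (Y(p, x) = 5 - 1*(-2) = 5 + 2 = 7)
A = ¾ (A = 12/((1*((2 + 2*5) + 4))) = 12/((1*((2 + 10) + 4))) = 12/((1*(12 + 4))) = 12/((1*16)) = 12/16 = 12*(1/16) = ¾ ≈ 0.75000)
I(R) = 3*R/4 (I(R) = 3*R/4 + 0 = 3*R/4)
Y(12, 22)*I(12) = 7*((¾)*12) = 7*9 = 63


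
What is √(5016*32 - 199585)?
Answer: I*√39073 ≈ 197.67*I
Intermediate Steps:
√(5016*32 - 199585) = √(160512 - 199585) = √(-39073) = I*√39073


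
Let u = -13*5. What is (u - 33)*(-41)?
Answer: 4018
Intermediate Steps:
u = -65
(u - 33)*(-41) = (-65 - 33)*(-41) = -98*(-41) = 4018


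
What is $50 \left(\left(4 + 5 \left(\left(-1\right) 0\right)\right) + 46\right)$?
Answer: $2500$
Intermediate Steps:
$50 \left(\left(4 + 5 \left(\left(-1\right) 0\right)\right) + 46\right) = 50 \left(\left(4 + 5 \cdot 0\right) + 46\right) = 50 \left(\left(4 + 0\right) + 46\right) = 50 \left(4 + 46\right) = 50 \cdot 50 = 2500$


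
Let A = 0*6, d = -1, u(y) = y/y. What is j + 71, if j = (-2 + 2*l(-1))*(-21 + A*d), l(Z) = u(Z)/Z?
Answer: 155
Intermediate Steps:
u(y) = 1
A = 0
l(Z) = 1/Z
j = 84 (j = (-2 + 2/(-1))*(-21 + 0*(-1)) = (-2 + 2*(-1))*(-21 + 0) = (-2 - 2)*(-21) = -4*(-21) = 84)
j + 71 = 84 + 71 = 155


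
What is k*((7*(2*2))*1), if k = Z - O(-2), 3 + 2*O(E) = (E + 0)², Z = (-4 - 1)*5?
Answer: -714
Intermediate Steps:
Z = -25 (Z = -5*5 = -25)
O(E) = -3/2 + E²/2 (O(E) = -3/2 + (E + 0)²/2 = -3/2 + E²/2)
k = -51/2 (k = -25 - (-3/2 + (½)*(-2)²) = -25 - (-3/2 + (½)*4) = -25 - (-3/2 + 2) = -25 - 1*½ = -25 - ½ = -51/2 ≈ -25.500)
k*((7*(2*2))*1) = -51*7*(2*2)/2 = -51*7*4/2 = -714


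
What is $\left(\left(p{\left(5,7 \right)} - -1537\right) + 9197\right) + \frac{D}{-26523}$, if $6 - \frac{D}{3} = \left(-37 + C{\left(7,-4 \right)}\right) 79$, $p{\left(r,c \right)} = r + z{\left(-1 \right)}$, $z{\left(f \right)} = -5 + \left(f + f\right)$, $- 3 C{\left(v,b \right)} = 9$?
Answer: $\frac{94878446}{8841} \approx 10732.0$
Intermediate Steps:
$C{\left(v,b \right)} = -3$ ($C{\left(v,b \right)} = \left(- \frac{1}{3}\right) 9 = -3$)
$z{\left(f \right)} = -5 + 2 f$
$p{\left(r,c \right)} = -7 + r$ ($p{\left(r,c \right)} = r + \left(-5 + 2 \left(-1\right)\right) = r - 7 = -7 + r$)
$D = 9498$ ($D = 18 - 3 \left(-37 - 3\right) 79 = 18 - 3 \left(\left(-40\right) 79\right) = 18 - -9480 = 18 + 9480 = 9498$)
$\left(\left(p{\left(5,7 \right)} - -1537\right) + 9197\right) + \frac{D}{-26523} = \left(\left(\left(-7 + 5\right) - -1537\right) + 9197\right) + \frac{9498}{-26523} = \left(\left(-2 + 1537\right) + 9197\right) + 9498 \left(- \frac{1}{26523}\right) = \left(1535 + 9197\right) - \frac{3166}{8841} = 10732 - \frac{3166}{8841} = \frac{94878446}{8841}$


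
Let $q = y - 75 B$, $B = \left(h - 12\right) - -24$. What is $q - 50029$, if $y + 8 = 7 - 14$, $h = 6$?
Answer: $-51394$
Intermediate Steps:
$y = -15$ ($y = -8 + \left(7 - 14\right) = -8 - 7 = -15$)
$B = 18$ ($B = \left(6 - 12\right) - -24 = -6 + 24 = 18$)
$q = -1365$ ($q = -15 - 1350 = -1365$)
$q - 50029 = -1365 - 50029 = -51394$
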